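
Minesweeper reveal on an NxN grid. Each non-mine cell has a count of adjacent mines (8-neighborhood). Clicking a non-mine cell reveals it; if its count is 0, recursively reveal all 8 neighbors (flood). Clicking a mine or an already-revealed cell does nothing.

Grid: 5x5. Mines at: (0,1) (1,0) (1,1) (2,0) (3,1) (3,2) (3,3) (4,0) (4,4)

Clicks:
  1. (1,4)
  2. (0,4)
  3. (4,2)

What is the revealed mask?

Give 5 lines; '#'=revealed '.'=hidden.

Answer: ..###
..###
..###
.....
..#..

Derivation:
Click 1 (1,4) count=0: revealed 9 new [(0,2) (0,3) (0,4) (1,2) (1,3) (1,4) (2,2) (2,3) (2,4)] -> total=9
Click 2 (0,4) count=0: revealed 0 new [(none)] -> total=9
Click 3 (4,2) count=3: revealed 1 new [(4,2)] -> total=10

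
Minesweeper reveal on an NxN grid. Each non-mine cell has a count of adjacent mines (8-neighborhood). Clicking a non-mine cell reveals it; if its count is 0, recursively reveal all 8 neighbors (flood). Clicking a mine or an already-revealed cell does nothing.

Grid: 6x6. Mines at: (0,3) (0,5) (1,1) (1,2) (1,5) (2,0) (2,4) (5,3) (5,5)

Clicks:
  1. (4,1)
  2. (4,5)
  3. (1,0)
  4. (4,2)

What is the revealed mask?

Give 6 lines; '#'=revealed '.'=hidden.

Answer: ......
#.....
.###..
####..
####.#
###...

Derivation:
Click 1 (4,1) count=0: revealed 14 new [(2,1) (2,2) (2,3) (3,0) (3,1) (3,2) (3,3) (4,0) (4,1) (4,2) (4,3) (5,0) (5,1) (5,2)] -> total=14
Click 2 (4,5) count=1: revealed 1 new [(4,5)] -> total=15
Click 3 (1,0) count=2: revealed 1 new [(1,0)] -> total=16
Click 4 (4,2) count=1: revealed 0 new [(none)] -> total=16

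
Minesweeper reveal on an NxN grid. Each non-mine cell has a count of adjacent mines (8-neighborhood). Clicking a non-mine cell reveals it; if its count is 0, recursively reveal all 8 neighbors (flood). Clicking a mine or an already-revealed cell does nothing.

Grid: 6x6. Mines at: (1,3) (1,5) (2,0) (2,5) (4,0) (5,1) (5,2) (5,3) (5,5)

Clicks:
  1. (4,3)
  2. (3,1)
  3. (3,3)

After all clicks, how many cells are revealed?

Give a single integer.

Answer: 12

Derivation:
Click 1 (4,3) count=2: revealed 1 new [(4,3)] -> total=1
Click 2 (3,1) count=2: revealed 1 new [(3,1)] -> total=2
Click 3 (3,3) count=0: revealed 10 new [(2,1) (2,2) (2,3) (2,4) (3,2) (3,3) (3,4) (4,1) (4,2) (4,4)] -> total=12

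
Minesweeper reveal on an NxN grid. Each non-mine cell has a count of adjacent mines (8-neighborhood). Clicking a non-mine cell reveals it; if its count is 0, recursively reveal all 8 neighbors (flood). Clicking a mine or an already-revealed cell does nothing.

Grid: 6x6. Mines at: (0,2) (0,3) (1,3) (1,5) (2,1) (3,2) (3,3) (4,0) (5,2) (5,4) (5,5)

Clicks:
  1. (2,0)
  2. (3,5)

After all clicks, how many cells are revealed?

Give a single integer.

Click 1 (2,0) count=1: revealed 1 new [(2,0)] -> total=1
Click 2 (3,5) count=0: revealed 6 new [(2,4) (2,5) (3,4) (3,5) (4,4) (4,5)] -> total=7

Answer: 7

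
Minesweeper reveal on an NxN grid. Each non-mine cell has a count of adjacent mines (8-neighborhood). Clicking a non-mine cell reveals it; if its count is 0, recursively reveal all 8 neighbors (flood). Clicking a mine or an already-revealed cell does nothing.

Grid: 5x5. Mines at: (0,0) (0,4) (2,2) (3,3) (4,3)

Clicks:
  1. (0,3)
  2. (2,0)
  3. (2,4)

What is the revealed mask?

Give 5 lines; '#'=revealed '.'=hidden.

Answer: ...#.
##...
##..#
###..
###..

Derivation:
Click 1 (0,3) count=1: revealed 1 new [(0,3)] -> total=1
Click 2 (2,0) count=0: revealed 10 new [(1,0) (1,1) (2,0) (2,1) (3,0) (3,1) (3,2) (4,0) (4,1) (4,2)] -> total=11
Click 3 (2,4) count=1: revealed 1 new [(2,4)] -> total=12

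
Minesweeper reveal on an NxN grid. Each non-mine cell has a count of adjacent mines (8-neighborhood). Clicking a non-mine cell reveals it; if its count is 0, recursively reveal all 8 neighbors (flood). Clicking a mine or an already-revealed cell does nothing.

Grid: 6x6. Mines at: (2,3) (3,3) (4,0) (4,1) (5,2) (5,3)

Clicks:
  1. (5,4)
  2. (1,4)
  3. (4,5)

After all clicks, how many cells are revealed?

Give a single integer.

Click 1 (5,4) count=1: revealed 1 new [(5,4)] -> total=1
Click 2 (1,4) count=1: revealed 1 new [(1,4)] -> total=2
Click 3 (4,5) count=0: revealed 24 new [(0,0) (0,1) (0,2) (0,3) (0,4) (0,5) (1,0) (1,1) (1,2) (1,3) (1,5) (2,0) (2,1) (2,2) (2,4) (2,5) (3,0) (3,1) (3,2) (3,4) (3,5) (4,4) (4,5) (5,5)] -> total=26

Answer: 26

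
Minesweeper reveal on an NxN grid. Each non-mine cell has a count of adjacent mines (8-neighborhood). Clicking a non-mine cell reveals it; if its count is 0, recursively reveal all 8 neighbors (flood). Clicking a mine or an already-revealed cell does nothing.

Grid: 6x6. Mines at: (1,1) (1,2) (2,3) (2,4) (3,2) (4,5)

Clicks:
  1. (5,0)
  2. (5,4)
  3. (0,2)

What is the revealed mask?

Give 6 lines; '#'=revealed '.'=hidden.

Click 1 (5,0) count=0: revealed 14 new [(2,0) (2,1) (3,0) (3,1) (4,0) (4,1) (4,2) (4,3) (4,4) (5,0) (5,1) (5,2) (5,3) (5,4)] -> total=14
Click 2 (5,4) count=1: revealed 0 new [(none)] -> total=14
Click 3 (0,2) count=2: revealed 1 new [(0,2)] -> total=15

Answer: ..#...
......
##....
##....
#####.
#####.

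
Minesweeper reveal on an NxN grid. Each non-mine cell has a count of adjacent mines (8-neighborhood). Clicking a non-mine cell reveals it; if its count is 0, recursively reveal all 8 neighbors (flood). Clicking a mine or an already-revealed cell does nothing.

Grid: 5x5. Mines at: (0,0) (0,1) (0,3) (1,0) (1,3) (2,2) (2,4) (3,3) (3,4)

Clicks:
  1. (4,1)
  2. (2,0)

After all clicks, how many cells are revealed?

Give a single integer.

Click 1 (4,1) count=0: revealed 8 new [(2,0) (2,1) (3,0) (3,1) (3,2) (4,0) (4,1) (4,2)] -> total=8
Click 2 (2,0) count=1: revealed 0 new [(none)] -> total=8

Answer: 8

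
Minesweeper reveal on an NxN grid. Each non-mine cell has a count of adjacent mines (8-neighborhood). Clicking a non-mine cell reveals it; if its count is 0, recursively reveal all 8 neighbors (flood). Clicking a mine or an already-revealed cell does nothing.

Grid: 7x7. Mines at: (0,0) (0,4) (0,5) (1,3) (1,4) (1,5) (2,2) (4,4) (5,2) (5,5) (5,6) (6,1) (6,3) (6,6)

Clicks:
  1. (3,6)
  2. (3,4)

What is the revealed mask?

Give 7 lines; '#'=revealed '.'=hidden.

Answer: .......
.......
.....##
....###
.....##
.......
.......

Derivation:
Click 1 (3,6) count=0: revealed 6 new [(2,5) (2,6) (3,5) (3,6) (4,5) (4,6)] -> total=6
Click 2 (3,4) count=1: revealed 1 new [(3,4)] -> total=7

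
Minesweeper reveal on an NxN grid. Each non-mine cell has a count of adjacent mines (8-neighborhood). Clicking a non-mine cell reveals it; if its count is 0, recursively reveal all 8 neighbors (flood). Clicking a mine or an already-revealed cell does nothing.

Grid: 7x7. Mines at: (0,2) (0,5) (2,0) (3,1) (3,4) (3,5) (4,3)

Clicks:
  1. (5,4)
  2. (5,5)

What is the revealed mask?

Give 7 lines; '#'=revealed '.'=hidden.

Click 1 (5,4) count=1: revealed 1 new [(5,4)] -> total=1
Click 2 (5,5) count=0: revealed 19 new [(4,0) (4,1) (4,2) (4,4) (4,5) (4,6) (5,0) (5,1) (5,2) (5,3) (5,5) (5,6) (6,0) (6,1) (6,2) (6,3) (6,4) (6,5) (6,6)] -> total=20

Answer: .......
.......
.......
.......
###.###
#######
#######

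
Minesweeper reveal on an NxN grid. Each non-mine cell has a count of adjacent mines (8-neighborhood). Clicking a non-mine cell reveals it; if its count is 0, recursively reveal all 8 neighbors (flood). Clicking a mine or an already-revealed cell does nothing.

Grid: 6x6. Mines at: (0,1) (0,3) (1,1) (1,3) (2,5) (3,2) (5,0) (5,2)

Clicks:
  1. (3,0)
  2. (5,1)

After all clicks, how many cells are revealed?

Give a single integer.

Answer: 7

Derivation:
Click 1 (3,0) count=0: revealed 6 new [(2,0) (2,1) (3,0) (3,1) (4,0) (4,1)] -> total=6
Click 2 (5,1) count=2: revealed 1 new [(5,1)] -> total=7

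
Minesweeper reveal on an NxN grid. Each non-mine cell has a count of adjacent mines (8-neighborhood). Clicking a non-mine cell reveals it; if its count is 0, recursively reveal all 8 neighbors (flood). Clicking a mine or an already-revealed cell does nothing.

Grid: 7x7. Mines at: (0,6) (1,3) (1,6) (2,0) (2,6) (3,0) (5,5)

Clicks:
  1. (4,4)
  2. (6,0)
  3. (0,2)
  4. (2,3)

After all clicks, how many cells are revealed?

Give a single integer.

Answer: 27

Derivation:
Click 1 (4,4) count=1: revealed 1 new [(4,4)] -> total=1
Click 2 (6,0) count=0: revealed 25 new [(2,1) (2,2) (2,3) (2,4) (2,5) (3,1) (3,2) (3,3) (3,4) (3,5) (4,0) (4,1) (4,2) (4,3) (4,5) (5,0) (5,1) (5,2) (5,3) (5,4) (6,0) (6,1) (6,2) (6,3) (6,4)] -> total=26
Click 3 (0,2) count=1: revealed 1 new [(0,2)] -> total=27
Click 4 (2,3) count=1: revealed 0 new [(none)] -> total=27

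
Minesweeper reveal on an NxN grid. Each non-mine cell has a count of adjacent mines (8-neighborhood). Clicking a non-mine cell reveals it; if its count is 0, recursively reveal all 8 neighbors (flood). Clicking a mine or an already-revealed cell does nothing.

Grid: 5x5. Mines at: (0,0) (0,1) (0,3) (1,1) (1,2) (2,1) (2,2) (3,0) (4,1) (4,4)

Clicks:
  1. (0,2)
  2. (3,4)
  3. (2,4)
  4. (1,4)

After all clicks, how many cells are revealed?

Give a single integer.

Answer: 7

Derivation:
Click 1 (0,2) count=4: revealed 1 new [(0,2)] -> total=1
Click 2 (3,4) count=1: revealed 1 new [(3,4)] -> total=2
Click 3 (2,4) count=0: revealed 5 new [(1,3) (1,4) (2,3) (2,4) (3,3)] -> total=7
Click 4 (1,4) count=1: revealed 0 new [(none)] -> total=7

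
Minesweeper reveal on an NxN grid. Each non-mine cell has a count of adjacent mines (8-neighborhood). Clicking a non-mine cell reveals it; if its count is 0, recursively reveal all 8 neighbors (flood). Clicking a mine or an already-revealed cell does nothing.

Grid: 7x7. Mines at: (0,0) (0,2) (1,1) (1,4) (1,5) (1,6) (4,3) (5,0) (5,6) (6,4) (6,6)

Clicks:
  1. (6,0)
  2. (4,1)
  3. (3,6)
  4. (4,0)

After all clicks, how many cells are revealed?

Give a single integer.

Click 1 (6,0) count=1: revealed 1 new [(6,0)] -> total=1
Click 2 (4,1) count=1: revealed 1 new [(4,1)] -> total=2
Click 3 (3,6) count=0: revealed 9 new [(2,4) (2,5) (2,6) (3,4) (3,5) (3,6) (4,4) (4,5) (4,6)] -> total=11
Click 4 (4,0) count=1: revealed 1 new [(4,0)] -> total=12

Answer: 12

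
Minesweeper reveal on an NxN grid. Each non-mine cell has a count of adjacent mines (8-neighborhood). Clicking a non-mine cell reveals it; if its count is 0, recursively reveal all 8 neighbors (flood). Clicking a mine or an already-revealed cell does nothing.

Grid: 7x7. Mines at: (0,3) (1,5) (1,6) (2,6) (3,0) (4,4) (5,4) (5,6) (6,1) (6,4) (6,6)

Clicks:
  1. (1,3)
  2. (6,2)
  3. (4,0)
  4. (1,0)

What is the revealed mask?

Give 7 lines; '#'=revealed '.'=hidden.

Click 1 (1,3) count=1: revealed 1 new [(1,3)] -> total=1
Click 2 (6,2) count=1: revealed 1 new [(6,2)] -> total=2
Click 3 (4,0) count=1: revealed 1 new [(4,0)] -> total=3
Click 4 (1,0) count=0: revealed 22 new [(0,0) (0,1) (0,2) (1,0) (1,1) (1,2) (1,4) (2,0) (2,1) (2,2) (2,3) (2,4) (3,1) (3,2) (3,3) (3,4) (4,1) (4,2) (4,3) (5,1) (5,2) (5,3)] -> total=25

Answer: ###....
#####..
#####..
.####..
####...
.###...
..#....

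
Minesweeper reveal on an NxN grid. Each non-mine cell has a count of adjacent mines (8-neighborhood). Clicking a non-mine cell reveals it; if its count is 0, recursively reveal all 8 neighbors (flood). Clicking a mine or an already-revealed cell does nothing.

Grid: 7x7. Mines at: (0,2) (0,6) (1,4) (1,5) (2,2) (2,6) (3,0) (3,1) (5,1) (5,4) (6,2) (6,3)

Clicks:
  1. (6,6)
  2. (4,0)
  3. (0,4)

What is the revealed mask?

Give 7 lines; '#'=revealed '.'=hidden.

Answer: ....#..
.......
.......
.....##
#....##
.....##
.....##

Derivation:
Click 1 (6,6) count=0: revealed 8 new [(3,5) (3,6) (4,5) (4,6) (5,5) (5,6) (6,5) (6,6)] -> total=8
Click 2 (4,0) count=3: revealed 1 new [(4,0)] -> total=9
Click 3 (0,4) count=2: revealed 1 new [(0,4)] -> total=10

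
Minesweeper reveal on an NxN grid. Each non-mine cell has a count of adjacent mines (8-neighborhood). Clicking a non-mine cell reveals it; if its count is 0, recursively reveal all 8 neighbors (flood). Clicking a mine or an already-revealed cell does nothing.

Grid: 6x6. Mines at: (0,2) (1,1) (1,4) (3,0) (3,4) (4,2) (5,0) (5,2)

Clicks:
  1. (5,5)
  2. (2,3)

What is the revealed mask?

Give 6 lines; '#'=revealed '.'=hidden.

Click 1 (5,5) count=0: revealed 6 new [(4,3) (4,4) (4,5) (5,3) (5,4) (5,5)] -> total=6
Click 2 (2,3) count=2: revealed 1 new [(2,3)] -> total=7

Answer: ......
......
...#..
......
...###
...###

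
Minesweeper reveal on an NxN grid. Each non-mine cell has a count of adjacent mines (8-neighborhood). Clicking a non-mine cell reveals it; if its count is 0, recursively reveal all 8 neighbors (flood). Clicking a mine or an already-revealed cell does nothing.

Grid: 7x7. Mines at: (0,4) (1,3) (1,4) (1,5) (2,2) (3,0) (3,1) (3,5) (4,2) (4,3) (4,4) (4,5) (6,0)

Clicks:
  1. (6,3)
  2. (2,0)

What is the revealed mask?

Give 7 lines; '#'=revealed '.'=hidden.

Click 1 (6,3) count=0: revealed 12 new [(5,1) (5,2) (5,3) (5,4) (5,5) (5,6) (6,1) (6,2) (6,3) (6,4) (6,5) (6,6)] -> total=12
Click 2 (2,0) count=2: revealed 1 new [(2,0)] -> total=13

Answer: .......
.......
#......
.......
.......
.######
.######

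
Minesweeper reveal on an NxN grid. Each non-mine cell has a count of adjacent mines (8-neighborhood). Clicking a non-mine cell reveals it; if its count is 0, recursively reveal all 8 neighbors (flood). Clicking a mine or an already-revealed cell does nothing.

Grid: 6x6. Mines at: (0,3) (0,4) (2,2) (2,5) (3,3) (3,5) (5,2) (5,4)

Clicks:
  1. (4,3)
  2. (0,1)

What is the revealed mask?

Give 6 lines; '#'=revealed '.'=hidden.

Click 1 (4,3) count=3: revealed 1 new [(4,3)] -> total=1
Click 2 (0,1) count=0: revealed 14 new [(0,0) (0,1) (0,2) (1,0) (1,1) (1,2) (2,0) (2,1) (3,0) (3,1) (4,0) (4,1) (5,0) (5,1)] -> total=15

Answer: ###...
###...
##....
##....
##.#..
##....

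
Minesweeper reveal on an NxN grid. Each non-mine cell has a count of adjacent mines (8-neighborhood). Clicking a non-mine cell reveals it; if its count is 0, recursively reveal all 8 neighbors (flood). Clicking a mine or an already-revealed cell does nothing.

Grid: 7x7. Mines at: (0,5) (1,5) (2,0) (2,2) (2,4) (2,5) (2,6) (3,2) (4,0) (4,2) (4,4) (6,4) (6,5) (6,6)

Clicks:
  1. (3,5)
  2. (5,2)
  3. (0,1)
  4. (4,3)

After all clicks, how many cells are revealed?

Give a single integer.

Click 1 (3,5) count=4: revealed 1 new [(3,5)] -> total=1
Click 2 (5,2) count=1: revealed 1 new [(5,2)] -> total=2
Click 3 (0,1) count=0: revealed 10 new [(0,0) (0,1) (0,2) (0,3) (0,4) (1,0) (1,1) (1,2) (1,3) (1,4)] -> total=12
Click 4 (4,3) count=3: revealed 1 new [(4,3)] -> total=13

Answer: 13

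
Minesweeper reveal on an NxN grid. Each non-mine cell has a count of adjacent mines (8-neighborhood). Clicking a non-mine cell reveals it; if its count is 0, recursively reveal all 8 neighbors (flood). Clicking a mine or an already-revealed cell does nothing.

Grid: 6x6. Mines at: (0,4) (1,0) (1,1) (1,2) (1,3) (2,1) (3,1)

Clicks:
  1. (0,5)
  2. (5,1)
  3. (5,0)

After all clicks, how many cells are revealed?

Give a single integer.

Click 1 (0,5) count=1: revealed 1 new [(0,5)] -> total=1
Click 2 (5,1) count=0: revealed 22 new [(1,4) (1,5) (2,2) (2,3) (2,4) (2,5) (3,2) (3,3) (3,4) (3,5) (4,0) (4,1) (4,2) (4,3) (4,4) (4,5) (5,0) (5,1) (5,2) (5,3) (5,4) (5,5)] -> total=23
Click 3 (5,0) count=0: revealed 0 new [(none)] -> total=23

Answer: 23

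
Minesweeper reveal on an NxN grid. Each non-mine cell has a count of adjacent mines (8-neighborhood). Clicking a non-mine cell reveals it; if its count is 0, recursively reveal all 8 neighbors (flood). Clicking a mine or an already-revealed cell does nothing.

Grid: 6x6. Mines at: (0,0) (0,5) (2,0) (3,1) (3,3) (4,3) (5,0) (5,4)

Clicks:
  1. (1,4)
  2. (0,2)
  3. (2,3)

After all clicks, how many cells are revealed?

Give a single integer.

Answer: 12

Derivation:
Click 1 (1,4) count=1: revealed 1 new [(1,4)] -> total=1
Click 2 (0,2) count=0: revealed 11 new [(0,1) (0,2) (0,3) (0,4) (1,1) (1,2) (1,3) (2,1) (2,2) (2,3) (2,4)] -> total=12
Click 3 (2,3) count=1: revealed 0 new [(none)] -> total=12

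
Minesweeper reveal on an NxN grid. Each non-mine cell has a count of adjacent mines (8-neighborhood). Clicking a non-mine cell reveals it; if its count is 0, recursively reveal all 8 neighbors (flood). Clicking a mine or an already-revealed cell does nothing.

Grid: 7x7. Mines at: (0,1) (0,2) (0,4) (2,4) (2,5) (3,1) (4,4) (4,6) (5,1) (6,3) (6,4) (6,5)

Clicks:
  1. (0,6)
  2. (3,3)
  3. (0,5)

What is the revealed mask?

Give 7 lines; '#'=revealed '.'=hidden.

Answer: .....##
.....##
.......
...#...
.......
.......
.......

Derivation:
Click 1 (0,6) count=0: revealed 4 new [(0,5) (0,6) (1,5) (1,6)] -> total=4
Click 2 (3,3) count=2: revealed 1 new [(3,3)] -> total=5
Click 3 (0,5) count=1: revealed 0 new [(none)] -> total=5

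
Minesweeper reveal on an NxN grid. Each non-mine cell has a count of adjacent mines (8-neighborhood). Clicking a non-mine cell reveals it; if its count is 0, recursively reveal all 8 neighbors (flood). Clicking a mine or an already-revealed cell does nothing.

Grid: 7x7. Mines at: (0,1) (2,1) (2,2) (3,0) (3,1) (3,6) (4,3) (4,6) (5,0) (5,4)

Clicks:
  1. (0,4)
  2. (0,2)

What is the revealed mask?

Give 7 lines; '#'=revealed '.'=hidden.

Click 1 (0,4) count=0: revealed 17 new [(0,2) (0,3) (0,4) (0,5) (0,6) (1,2) (1,3) (1,4) (1,5) (1,6) (2,3) (2,4) (2,5) (2,6) (3,3) (3,4) (3,5)] -> total=17
Click 2 (0,2) count=1: revealed 0 new [(none)] -> total=17

Answer: ..#####
..#####
...####
...###.
.......
.......
.......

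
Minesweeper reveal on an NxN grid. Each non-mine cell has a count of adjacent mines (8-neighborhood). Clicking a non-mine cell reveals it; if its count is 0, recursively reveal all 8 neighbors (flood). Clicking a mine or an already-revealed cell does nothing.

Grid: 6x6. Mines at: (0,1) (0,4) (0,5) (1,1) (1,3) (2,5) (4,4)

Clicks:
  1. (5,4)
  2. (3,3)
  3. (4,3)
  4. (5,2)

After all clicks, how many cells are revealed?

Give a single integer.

Click 1 (5,4) count=1: revealed 1 new [(5,4)] -> total=1
Click 2 (3,3) count=1: revealed 1 new [(3,3)] -> total=2
Click 3 (4,3) count=1: revealed 1 new [(4,3)] -> total=3
Click 4 (5,2) count=0: revealed 14 new [(2,0) (2,1) (2,2) (2,3) (3,0) (3,1) (3,2) (4,0) (4,1) (4,2) (5,0) (5,1) (5,2) (5,3)] -> total=17

Answer: 17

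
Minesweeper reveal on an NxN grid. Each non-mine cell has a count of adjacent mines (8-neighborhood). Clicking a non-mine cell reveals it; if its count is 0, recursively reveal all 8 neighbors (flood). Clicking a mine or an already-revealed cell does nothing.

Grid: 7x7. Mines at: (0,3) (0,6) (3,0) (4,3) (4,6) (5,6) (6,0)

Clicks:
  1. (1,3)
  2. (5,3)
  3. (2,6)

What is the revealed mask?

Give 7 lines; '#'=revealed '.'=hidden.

Answer: ###....
#######
#######
.######
.......
...#...
.......

Derivation:
Click 1 (1,3) count=1: revealed 1 new [(1,3)] -> total=1
Click 2 (5,3) count=1: revealed 1 new [(5,3)] -> total=2
Click 3 (2,6) count=0: revealed 22 new [(0,0) (0,1) (0,2) (1,0) (1,1) (1,2) (1,4) (1,5) (1,6) (2,0) (2,1) (2,2) (2,3) (2,4) (2,5) (2,6) (3,1) (3,2) (3,3) (3,4) (3,5) (3,6)] -> total=24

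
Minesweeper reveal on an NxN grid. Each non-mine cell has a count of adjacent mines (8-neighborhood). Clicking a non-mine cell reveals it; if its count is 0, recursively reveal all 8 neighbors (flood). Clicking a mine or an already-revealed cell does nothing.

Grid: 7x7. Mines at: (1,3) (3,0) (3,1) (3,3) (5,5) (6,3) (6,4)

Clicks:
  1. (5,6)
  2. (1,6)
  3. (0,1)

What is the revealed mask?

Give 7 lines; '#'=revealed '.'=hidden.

Click 1 (5,6) count=1: revealed 1 new [(5,6)] -> total=1
Click 2 (1,6) count=0: revealed 15 new [(0,4) (0,5) (0,6) (1,4) (1,5) (1,6) (2,4) (2,5) (2,6) (3,4) (3,5) (3,6) (4,4) (4,5) (4,6)] -> total=16
Click 3 (0,1) count=0: revealed 9 new [(0,0) (0,1) (0,2) (1,0) (1,1) (1,2) (2,0) (2,1) (2,2)] -> total=25

Answer: ###.###
###.###
###.###
....###
....###
......#
.......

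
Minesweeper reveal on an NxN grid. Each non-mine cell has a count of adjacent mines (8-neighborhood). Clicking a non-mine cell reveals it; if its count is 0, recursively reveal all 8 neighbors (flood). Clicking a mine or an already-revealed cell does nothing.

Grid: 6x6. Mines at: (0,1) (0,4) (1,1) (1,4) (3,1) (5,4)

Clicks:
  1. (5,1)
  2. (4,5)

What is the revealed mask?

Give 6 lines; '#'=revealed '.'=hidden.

Answer: ......
......
......
......
####.#
####..

Derivation:
Click 1 (5,1) count=0: revealed 8 new [(4,0) (4,1) (4,2) (4,3) (5,0) (5,1) (5,2) (5,3)] -> total=8
Click 2 (4,5) count=1: revealed 1 new [(4,5)] -> total=9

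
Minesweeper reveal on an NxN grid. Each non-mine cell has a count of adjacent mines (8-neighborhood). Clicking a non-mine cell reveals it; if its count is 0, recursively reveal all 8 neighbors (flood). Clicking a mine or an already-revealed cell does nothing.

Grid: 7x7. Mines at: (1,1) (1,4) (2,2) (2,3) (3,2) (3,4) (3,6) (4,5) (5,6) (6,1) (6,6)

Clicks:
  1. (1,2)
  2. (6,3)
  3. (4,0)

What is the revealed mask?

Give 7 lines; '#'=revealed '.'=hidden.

Click 1 (1,2) count=3: revealed 1 new [(1,2)] -> total=1
Click 2 (6,3) count=0: revealed 11 new [(4,2) (4,3) (4,4) (5,2) (5,3) (5,4) (5,5) (6,2) (6,3) (6,4) (6,5)] -> total=12
Click 3 (4,0) count=0: revealed 8 new [(2,0) (2,1) (3,0) (3,1) (4,0) (4,1) (5,0) (5,1)] -> total=20

Answer: .......
..#....
##.....
##.....
#####..
######.
..####.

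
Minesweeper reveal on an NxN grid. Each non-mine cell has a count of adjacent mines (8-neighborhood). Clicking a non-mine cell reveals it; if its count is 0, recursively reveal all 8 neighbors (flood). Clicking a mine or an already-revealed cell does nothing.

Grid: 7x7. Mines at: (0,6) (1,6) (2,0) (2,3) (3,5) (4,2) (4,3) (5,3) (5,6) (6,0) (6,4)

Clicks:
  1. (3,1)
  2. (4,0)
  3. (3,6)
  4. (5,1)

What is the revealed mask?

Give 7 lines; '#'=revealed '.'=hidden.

Answer: .......
.......
.......
##....#
##.....
##.....
.......

Derivation:
Click 1 (3,1) count=2: revealed 1 new [(3,1)] -> total=1
Click 2 (4,0) count=0: revealed 5 new [(3,0) (4,0) (4,1) (5,0) (5,1)] -> total=6
Click 3 (3,6) count=1: revealed 1 new [(3,6)] -> total=7
Click 4 (5,1) count=2: revealed 0 new [(none)] -> total=7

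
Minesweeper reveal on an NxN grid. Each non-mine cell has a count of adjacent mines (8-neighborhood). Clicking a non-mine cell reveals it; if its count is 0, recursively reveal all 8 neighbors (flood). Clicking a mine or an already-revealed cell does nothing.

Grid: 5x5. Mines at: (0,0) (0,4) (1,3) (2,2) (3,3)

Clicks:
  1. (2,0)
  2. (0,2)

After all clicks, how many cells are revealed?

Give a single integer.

Answer: 11

Derivation:
Click 1 (2,0) count=0: revealed 10 new [(1,0) (1,1) (2,0) (2,1) (3,0) (3,1) (3,2) (4,0) (4,1) (4,2)] -> total=10
Click 2 (0,2) count=1: revealed 1 new [(0,2)] -> total=11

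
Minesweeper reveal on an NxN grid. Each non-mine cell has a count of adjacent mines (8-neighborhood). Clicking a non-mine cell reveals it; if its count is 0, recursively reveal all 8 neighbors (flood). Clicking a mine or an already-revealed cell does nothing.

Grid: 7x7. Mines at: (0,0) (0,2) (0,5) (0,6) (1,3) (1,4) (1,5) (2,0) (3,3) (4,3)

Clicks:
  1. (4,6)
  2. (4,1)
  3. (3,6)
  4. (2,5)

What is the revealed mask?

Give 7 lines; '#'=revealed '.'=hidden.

Answer: .......
.......
....###
###.###
###.###
#######
#######

Derivation:
Click 1 (4,6) count=0: revealed 29 new [(2,4) (2,5) (2,6) (3,0) (3,1) (3,2) (3,4) (3,5) (3,6) (4,0) (4,1) (4,2) (4,4) (4,5) (4,6) (5,0) (5,1) (5,2) (5,3) (5,4) (5,5) (5,6) (6,0) (6,1) (6,2) (6,3) (6,4) (6,5) (6,6)] -> total=29
Click 2 (4,1) count=0: revealed 0 new [(none)] -> total=29
Click 3 (3,6) count=0: revealed 0 new [(none)] -> total=29
Click 4 (2,5) count=2: revealed 0 new [(none)] -> total=29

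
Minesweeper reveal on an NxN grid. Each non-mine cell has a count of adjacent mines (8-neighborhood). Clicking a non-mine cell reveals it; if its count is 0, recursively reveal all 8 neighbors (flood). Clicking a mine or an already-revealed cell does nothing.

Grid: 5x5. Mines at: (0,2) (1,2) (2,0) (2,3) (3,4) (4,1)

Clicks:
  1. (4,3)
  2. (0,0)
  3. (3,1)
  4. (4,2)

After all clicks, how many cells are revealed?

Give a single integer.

Answer: 7

Derivation:
Click 1 (4,3) count=1: revealed 1 new [(4,3)] -> total=1
Click 2 (0,0) count=0: revealed 4 new [(0,0) (0,1) (1,0) (1,1)] -> total=5
Click 3 (3,1) count=2: revealed 1 new [(3,1)] -> total=6
Click 4 (4,2) count=1: revealed 1 new [(4,2)] -> total=7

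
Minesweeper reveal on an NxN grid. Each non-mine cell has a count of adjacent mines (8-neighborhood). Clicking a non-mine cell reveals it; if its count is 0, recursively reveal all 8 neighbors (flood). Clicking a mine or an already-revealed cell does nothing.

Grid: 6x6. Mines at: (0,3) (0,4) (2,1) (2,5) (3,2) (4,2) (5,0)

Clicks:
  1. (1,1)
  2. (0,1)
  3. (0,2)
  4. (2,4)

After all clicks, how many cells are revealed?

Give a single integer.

Click 1 (1,1) count=1: revealed 1 new [(1,1)] -> total=1
Click 2 (0,1) count=0: revealed 5 new [(0,0) (0,1) (0,2) (1,0) (1,2)] -> total=6
Click 3 (0,2) count=1: revealed 0 new [(none)] -> total=6
Click 4 (2,4) count=1: revealed 1 new [(2,4)] -> total=7

Answer: 7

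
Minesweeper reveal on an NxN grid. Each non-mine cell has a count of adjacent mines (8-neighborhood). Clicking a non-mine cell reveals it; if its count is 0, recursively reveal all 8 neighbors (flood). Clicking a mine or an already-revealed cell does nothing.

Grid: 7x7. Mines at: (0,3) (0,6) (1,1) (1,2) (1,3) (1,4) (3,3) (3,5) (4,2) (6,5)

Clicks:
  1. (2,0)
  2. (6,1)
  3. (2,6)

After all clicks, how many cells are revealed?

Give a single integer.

Answer: 17

Derivation:
Click 1 (2,0) count=1: revealed 1 new [(2,0)] -> total=1
Click 2 (6,1) count=0: revealed 15 new [(2,1) (3,0) (3,1) (4,0) (4,1) (5,0) (5,1) (5,2) (5,3) (5,4) (6,0) (6,1) (6,2) (6,3) (6,4)] -> total=16
Click 3 (2,6) count=1: revealed 1 new [(2,6)] -> total=17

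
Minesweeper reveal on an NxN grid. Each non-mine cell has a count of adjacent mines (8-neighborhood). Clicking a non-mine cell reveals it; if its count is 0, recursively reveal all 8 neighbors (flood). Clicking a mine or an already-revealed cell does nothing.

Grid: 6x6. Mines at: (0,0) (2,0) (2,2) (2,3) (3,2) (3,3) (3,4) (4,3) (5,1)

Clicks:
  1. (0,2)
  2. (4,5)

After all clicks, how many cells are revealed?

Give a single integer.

Click 1 (0,2) count=0: revealed 12 new [(0,1) (0,2) (0,3) (0,4) (0,5) (1,1) (1,2) (1,3) (1,4) (1,5) (2,4) (2,5)] -> total=12
Click 2 (4,5) count=1: revealed 1 new [(4,5)] -> total=13

Answer: 13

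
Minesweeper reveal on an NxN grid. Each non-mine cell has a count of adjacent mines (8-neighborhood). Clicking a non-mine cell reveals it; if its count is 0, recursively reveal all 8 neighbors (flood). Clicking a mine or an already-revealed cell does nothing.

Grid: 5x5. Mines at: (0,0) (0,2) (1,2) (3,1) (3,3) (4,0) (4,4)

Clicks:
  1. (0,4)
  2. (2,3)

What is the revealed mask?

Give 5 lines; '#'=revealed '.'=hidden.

Click 1 (0,4) count=0: revealed 6 new [(0,3) (0,4) (1,3) (1,4) (2,3) (2,4)] -> total=6
Click 2 (2,3) count=2: revealed 0 new [(none)] -> total=6

Answer: ...##
...##
...##
.....
.....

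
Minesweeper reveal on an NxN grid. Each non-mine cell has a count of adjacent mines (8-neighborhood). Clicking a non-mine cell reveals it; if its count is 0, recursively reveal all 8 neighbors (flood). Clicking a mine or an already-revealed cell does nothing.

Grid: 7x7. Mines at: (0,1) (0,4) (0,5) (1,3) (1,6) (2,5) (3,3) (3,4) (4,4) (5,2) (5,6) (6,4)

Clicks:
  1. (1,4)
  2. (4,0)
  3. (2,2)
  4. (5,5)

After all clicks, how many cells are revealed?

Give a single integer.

Answer: 18

Derivation:
Click 1 (1,4) count=4: revealed 1 new [(1,4)] -> total=1
Click 2 (4,0) count=0: revealed 16 new [(1,0) (1,1) (1,2) (2,0) (2,1) (2,2) (3,0) (3,1) (3,2) (4,0) (4,1) (4,2) (5,0) (5,1) (6,0) (6,1)] -> total=17
Click 3 (2,2) count=2: revealed 0 new [(none)] -> total=17
Click 4 (5,5) count=3: revealed 1 new [(5,5)] -> total=18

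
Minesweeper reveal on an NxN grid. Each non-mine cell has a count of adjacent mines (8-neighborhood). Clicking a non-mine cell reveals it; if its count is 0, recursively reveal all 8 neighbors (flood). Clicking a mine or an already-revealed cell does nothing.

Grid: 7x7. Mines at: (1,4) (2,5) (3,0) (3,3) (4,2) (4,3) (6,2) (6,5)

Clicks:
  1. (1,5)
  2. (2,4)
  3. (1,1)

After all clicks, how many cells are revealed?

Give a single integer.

Click 1 (1,5) count=2: revealed 1 new [(1,5)] -> total=1
Click 2 (2,4) count=3: revealed 1 new [(2,4)] -> total=2
Click 3 (1,1) count=0: revealed 12 new [(0,0) (0,1) (0,2) (0,3) (1,0) (1,1) (1,2) (1,3) (2,0) (2,1) (2,2) (2,3)] -> total=14

Answer: 14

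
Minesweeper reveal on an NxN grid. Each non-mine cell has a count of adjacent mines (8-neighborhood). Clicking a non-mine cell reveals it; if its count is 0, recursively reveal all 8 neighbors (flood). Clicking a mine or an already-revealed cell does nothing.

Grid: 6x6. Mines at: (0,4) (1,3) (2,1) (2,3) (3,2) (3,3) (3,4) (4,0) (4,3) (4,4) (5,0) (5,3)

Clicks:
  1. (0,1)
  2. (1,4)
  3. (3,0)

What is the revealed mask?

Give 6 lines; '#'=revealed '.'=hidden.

Answer: ###...
###.#.
......
#.....
......
......

Derivation:
Click 1 (0,1) count=0: revealed 6 new [(0,0) (0,1) (0,2) (1,0) (1,1) (1,2)] -> total=6
Click 2 (1,4) count=3: revealed 1 new [(1,4)] -> total=7
Click 3 (3,0) count=2: revealed 1 new [(3,0)] -> total=8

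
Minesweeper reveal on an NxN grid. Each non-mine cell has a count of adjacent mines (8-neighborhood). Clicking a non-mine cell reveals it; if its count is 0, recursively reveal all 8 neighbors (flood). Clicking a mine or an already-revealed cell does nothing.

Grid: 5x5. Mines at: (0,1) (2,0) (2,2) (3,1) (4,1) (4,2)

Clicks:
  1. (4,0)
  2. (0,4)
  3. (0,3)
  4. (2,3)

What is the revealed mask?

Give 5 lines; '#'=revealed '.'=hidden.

Click 1 (4,0) count=2: revealed 1 new [(4,0)] -> total=1
Click 2 (0,4) count=0: revealed 12 new [(0,2) (0,3) (0,4) (1,2) (1,3) (1,4) (2,3) (2,4) (3,3) (3,4) (4,3) (4,4)] -> total=13
Click 3 (0,3) count=0: revealed 0 new [(none)] -> total=13
Click 4 (2,3) count=1: revealed 0 new [(none)] -> total=13

Answer: ..###
..###
...##
...##
#..##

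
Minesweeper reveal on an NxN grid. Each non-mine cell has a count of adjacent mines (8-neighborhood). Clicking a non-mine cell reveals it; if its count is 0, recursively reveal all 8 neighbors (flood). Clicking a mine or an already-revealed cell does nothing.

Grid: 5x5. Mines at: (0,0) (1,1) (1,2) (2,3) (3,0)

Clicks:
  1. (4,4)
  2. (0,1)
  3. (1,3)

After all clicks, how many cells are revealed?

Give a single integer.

Answer: 10

Derivation:
Click 1 (4,4) count=0: revealed 8 new [(3,1) (3,2) (3,3) (3,4) (4,1) (4,2) (4,3) (4,4)] -> total=8
Click 2 (0,1) count=3: revealed 1 new [(0,1)] -> total=9
Click 3 (1,3) count=2: revealed 1 new [(1,3)] -> total=10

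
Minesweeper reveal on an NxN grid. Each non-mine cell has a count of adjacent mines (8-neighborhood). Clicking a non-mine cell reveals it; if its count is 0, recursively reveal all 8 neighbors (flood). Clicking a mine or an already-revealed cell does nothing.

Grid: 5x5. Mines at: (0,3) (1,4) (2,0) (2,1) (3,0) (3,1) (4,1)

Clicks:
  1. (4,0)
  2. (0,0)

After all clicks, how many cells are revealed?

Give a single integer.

Answer: 7

Derivation:
Click 1 (4,0) count=3: revealed 1 new [(4,0)] -> total=1
Click 2 (0,0) count=0: revealed 6 new [(0,0) (0,1) (0,2) (1,0) (1,1) (1,2)] -> total=7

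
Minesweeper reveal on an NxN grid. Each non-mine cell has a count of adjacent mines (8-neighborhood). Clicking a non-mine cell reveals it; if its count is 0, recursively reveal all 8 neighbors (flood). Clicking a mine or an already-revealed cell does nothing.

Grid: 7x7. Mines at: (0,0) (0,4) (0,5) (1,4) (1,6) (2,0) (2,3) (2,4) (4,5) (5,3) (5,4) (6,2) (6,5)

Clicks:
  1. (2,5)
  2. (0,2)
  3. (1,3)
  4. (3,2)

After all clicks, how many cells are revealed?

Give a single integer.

Click 1 (2,5) count=3: revealed 1 new [(2,5)] -> total=1
Click 2 (0,2) count=0: revealed 6 new [(0,1) (0,2) (0,3) (1,1) (1,2) (1,3)] -> total=7
Click 3 (1,3) count=4: revealed 0 new [(none)] -> total=7
Click 4 (3,2) count=1: revealed 1 new [(3,2)] -> total=8

Answer: 8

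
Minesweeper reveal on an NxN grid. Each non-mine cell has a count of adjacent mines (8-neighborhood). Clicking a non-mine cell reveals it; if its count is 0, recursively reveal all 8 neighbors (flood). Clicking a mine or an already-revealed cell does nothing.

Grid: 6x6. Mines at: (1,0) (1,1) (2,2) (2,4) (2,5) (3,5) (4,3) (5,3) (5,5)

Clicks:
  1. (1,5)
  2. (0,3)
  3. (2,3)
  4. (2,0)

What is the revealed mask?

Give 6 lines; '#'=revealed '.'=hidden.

Click 1 (1,5) count=2: revealed 1 new [(1,5)] -> total=1
Click 2 (0,3) count=0: revealed 7 new [(0,2) (0,3) (0,4) (0,5) (1,2) (1,3) (1,4)] -> total=8
Click 3 (2,3) count=2: revealed 1 new [(2,3)] -> total=9
Click 4 (2,0) count=2: revealed 1 new [(2,0)] -> total=10

Answer: ..####
..####
#..#..
......
......
......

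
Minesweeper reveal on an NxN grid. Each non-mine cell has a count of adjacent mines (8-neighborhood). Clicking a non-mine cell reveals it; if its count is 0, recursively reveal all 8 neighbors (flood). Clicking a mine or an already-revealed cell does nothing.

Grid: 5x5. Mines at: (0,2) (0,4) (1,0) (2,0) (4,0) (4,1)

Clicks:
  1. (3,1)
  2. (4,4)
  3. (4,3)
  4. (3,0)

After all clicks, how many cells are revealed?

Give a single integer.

Answer: 16

Derivation:
Click 1 (3,1) count=3: revealed 1 new [(3,1)] -> total=1
Click 2 (4,4) count=0: revealed 14 new [(1,1) (1,2) (1,3) (1,4) (2,1) (2,2) (2,3) (2,4) (3,2) (3,3) (3,4) (4,2) (4,3) (4,4)] -> total=15
Click 3 (4,3) count=0: revealed 0 new [(none)] -> total=15
Click 4 (3,0) count=3: revealed 1 new [(3,0)] -> total=16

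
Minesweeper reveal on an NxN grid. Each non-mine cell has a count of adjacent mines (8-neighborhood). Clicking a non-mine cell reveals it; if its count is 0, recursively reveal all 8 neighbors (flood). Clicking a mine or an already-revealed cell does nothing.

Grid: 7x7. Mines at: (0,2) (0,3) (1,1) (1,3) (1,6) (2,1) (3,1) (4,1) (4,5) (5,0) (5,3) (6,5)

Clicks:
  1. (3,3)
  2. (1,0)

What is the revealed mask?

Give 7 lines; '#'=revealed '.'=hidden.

Click 1 (3,3) count=0: revealed 9 new [(2,2) (2,3) (2,4) (3,2) (3,3) (3,4) (4,2) (4,3) (4,4)] -> total=9
Click 2 (1,0) count=2: revealed 1 new [(1,0)] -> total=10

Answer: .......
#......
..###..
..###..
..###..
.......
.......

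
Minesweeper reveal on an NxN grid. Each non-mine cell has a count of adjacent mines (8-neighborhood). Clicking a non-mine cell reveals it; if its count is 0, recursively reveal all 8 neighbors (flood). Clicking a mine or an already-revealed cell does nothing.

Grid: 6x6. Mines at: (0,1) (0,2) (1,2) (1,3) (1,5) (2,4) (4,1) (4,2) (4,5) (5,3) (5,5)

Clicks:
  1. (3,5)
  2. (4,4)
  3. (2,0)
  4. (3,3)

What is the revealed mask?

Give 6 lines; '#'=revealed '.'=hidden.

Answer: ......
##....
##....
##.#.#
....#.
......

Derivation:
Click 1 (3,5) count=2: revealed 1 new [(3,5)] -> total=1
Click 2 (4,4) count=3: revealed 1 new [(4,4)] -> total=2
Click 3 (2,0) count=0: revealed 6 new [(1,0) (1,1) (2,0) (2,1) (3,0) (3,1)] -> total=8
Click 4 (3,3) count=2: revealed 1 new [(3,3)] -> total=9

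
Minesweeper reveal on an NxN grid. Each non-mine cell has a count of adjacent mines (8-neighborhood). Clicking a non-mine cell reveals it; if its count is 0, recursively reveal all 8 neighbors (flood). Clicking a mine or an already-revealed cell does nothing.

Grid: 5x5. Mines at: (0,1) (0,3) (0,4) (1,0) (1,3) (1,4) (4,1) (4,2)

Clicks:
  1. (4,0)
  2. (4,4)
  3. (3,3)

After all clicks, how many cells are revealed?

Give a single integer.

Answer: 7

Derivation:
Click 1 (4,0) count=1: revealed 1 new [(4,0)] -> total=1
Click 2 (4,4) count=0: revealed 6 new [(2,3) (2,4) (3,3) (3,4) (4,3) (4,4)] -> total=7
Click 3 (3,3) count=1: revealed 0 new [(none)] -> total=7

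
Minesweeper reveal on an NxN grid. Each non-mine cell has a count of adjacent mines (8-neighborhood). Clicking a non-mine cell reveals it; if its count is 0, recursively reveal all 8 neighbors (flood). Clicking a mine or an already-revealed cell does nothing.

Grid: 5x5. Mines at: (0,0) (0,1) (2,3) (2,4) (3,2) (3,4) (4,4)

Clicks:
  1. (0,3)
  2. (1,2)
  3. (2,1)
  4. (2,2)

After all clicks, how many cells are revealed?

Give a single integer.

Answer: 8

Derivation:
Click 1 (0,3) count=0: revealed 6 new [(0,2) (0,3) (0,4) (1,2) (1,3) (1,4)] -> total=6
Click 2 (1,2) count=2: revealed 0 new [(none)] -> total=6
Click 3 (2,1) count=1: revealed 1 new [(2,1)] -> total=7
Click 4 (2,2) count=2: revealed 1 new [(2,2)] -> total=8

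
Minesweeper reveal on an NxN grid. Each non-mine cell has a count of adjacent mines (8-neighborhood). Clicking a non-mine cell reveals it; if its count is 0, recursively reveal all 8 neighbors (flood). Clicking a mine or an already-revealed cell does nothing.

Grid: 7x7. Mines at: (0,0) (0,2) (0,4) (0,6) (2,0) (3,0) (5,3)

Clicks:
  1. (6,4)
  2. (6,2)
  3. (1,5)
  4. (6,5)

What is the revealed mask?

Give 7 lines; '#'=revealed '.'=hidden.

Answer: .......
.######
.######
.######
.######
....###
..#.###

Derivation:
Click 1 (6,4) count=1: revealed 1 new [(6,4)] -> total=1
Click 2 (6,2) count=1: revealed 1 new [(6,2)] -> total=2
Click 3 (1,5) count=2: revealed 1 new [(1,5)] -> total=3
Click 4 (6,5) count=0: revealed 28 new [(1,1) (1,2) (1,3) (1,4) (1,6) (2,1) (2,2) (2,3) (2,4) (2,5) (2,6) (3,1) (3,2) (3,3) (3,4) (3,5) (3,6) (4,1) (4,2) (4,3) (4,4) (4,5) (4,6) (5,4) (5,5) (5,6) (6,5) (6,6)] -> total=31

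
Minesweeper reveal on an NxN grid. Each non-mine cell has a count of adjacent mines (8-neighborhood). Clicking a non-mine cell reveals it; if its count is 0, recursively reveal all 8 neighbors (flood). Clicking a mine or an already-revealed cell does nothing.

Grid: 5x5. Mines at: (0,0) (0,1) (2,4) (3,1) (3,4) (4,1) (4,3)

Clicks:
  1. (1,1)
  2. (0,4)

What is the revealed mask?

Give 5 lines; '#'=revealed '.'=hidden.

Click 1 (1,1) count=2: revealed 1 new [(1,1)] -> total=1
Click 2 (0,4) count=0: revealed 6 new [(0,2) (0,3) (0,4) (1,2) (1,3) (1,4)] -> total=7

Answer: ..###
.####
.....
.....
.....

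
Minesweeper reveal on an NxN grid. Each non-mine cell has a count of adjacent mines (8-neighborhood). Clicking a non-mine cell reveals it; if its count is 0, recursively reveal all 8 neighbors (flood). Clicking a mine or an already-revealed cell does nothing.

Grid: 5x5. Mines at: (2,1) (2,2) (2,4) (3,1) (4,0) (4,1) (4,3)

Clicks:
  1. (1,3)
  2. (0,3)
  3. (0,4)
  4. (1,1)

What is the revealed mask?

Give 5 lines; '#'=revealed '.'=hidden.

Click 1 (1,3) count=2: revealed 1 new [(1,3)] -> total=1
Click 2 (0,3) count=0: revealed 9 new [(0,0) (0,1) (0,2) (0,3) (0,4) (1,0) (1,1) (1,2) (1,4)] -> total=10
Click 3 (0,4) count=0: revealed 0 new [(none)] -> total=10
Click 4 (1,1) count=2: revealed 0 new [(none)] -> total=10

Answer: #####
#####
.....
.....
.....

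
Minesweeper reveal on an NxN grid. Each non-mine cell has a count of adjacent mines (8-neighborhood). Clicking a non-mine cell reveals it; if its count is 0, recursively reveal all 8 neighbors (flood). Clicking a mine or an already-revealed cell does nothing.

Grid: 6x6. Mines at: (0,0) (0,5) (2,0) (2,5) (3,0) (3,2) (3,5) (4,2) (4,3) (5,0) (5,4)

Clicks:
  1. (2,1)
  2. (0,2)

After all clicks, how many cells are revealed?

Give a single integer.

Answer: 12

Derivation:
Click 1 (2,1) count=3: revealed 1 new [(2,1)] -> total=1
Click 2 (0,2) count=0: revealed 11 new [(0,1) (0,2) (0,3) (0,4) (1,1) (1,2) (1,3) (1,4) (2,2) (2,3) (2,4)] -> total=12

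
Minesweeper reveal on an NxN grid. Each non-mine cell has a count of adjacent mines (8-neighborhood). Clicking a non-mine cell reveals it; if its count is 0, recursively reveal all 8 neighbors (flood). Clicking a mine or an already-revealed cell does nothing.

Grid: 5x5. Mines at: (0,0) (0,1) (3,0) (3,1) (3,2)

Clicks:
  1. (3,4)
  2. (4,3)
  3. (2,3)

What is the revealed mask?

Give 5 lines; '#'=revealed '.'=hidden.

Answer: ..###
..###
..###
...##
...##

Derivation:
Click 1 (3,4) count=0: revealed 13 new [(0,2) (0,3) (0,4) (1,2) (1,3) (1,4) (2,2) (2,3) (2,4) (3,3) (3,4) (4,3) (4,4)] -> total=13
Click 2 (4,3) count=1: revealed 0 new [(none)] -> total=13
Click 3 (2,3) count=1: revealed 0 new [(none)] -> total=13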